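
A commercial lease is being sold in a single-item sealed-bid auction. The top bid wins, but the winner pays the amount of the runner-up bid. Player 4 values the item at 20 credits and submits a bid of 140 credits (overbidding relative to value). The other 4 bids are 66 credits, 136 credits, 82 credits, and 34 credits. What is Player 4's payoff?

-116 credits

Highest competing bid: 136 credits.
Player 4's bid 140 credits is the highest overall, so Player 4 wins and pays the second-highest bid, 136 credits.
Payoff = value − price = 20 credits − 136 credits = -116 credits.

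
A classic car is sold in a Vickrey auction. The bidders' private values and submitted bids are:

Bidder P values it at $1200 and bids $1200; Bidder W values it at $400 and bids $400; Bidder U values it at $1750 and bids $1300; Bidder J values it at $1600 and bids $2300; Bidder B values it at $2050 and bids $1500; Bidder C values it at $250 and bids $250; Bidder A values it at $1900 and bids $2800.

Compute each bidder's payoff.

Payoffs: Bidder P $0, Bidder W $0, Bidder U $0, Bidder J $0, Bidder B $0, Bidder C $0, Bidder A -$400.

Bids in descending order: Bidder A $2800; Bidder J $2300; Bidder B $1500; Bidder U $1300; Bidder P $1200; Bidder W $400; Bidder C $250.
Bidder A has the top bid and wins; the price is the second-highest bid, $2300.
Bidder A's payoff = $1900 − $2300 = -$400. All other bidders lose, so their payoff is 0.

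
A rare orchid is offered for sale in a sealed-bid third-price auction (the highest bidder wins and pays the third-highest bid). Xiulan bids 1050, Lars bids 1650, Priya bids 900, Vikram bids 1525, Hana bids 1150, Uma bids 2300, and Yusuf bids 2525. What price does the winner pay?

The winner pays 1650.

Bids in descending order: Yusuf 2525 > Uma 2300 > Lars 1650 > Vikram 1525 > Hana 1150 > Xiulan 1050 > Priya 900.
Yusuf is the highest bidder, so Yusuf wins.
Under the third-price rule, the price is the third-highest bid: 1650.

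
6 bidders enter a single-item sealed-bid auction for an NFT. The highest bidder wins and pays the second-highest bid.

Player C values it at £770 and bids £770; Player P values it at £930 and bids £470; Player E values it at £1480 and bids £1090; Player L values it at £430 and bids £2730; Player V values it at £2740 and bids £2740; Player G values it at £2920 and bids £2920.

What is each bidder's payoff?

Sorted high to low: Player G £2920 > Player V £2740 > Player L £2730 > Player E £1090 > Player C £770 > Player P £470.
Player G has the top bid and wins; the price is the second-highest bid, £2740.
Player G's payoff = £2920 − £2740 = £180. All other bidders lose, so their payoff is 0.

Player C £0, Player P £0, Player E £0, Player L £0, Player V £0, Player G £180.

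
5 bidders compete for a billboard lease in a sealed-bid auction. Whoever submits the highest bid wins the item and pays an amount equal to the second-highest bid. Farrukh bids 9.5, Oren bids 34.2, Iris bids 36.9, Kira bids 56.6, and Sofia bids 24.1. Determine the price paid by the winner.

The winner pays 36.9.

Sorted high to low: Kira 56.6, then Iris 36.9, then Oren 34.2, then Sofia 24.1, then Farrukh 9.5.
Kira has the highest bid, so Kira wins.
The second-highest bid is 36.9, so that is what Kira pays.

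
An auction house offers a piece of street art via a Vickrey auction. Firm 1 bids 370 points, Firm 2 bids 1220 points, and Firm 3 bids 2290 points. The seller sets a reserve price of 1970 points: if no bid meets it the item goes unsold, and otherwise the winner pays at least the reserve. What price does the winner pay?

1970 points

Sorted high to low: Firm 3 2290 points; Firm 2 1220 points; Firm 1 370 points.
Firm 3 has the highest bid, so Firm 3 wins.
The second-highest bid is 1220 points, but the reserve 1970 points is higher, so the price is the reserve.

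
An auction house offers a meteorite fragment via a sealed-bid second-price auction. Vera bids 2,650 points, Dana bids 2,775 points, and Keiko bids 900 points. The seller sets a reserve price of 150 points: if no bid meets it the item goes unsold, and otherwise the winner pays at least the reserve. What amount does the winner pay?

The winner pays 2,650 points.

Bids in descending order: Dana 2,775 points > Vera 2,650 points > Keiko 900 points.
Dana has the highest bid, so Dana wins.
The second-highest bid is 2,650 points, which exceeds the reserve, so that sets the price.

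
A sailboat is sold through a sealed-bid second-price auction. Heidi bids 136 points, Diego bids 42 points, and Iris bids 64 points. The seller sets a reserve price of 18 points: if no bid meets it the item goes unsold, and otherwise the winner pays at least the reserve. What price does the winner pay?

64 points

Ranking the bids: Heidi 136 points > Iris 64 points > Diego 42 points.
Heidi has the highest bid, so Heidi wins.
The second-highest bid is 64 points, which exceeds the reserve, so that sets the price.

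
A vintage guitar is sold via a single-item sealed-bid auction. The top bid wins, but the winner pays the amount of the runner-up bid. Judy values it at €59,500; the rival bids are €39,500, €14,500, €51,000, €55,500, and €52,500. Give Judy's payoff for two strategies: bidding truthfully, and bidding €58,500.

Truthful: €4,000; alternative: €4,000.

The highest competing bid is €55,500.
Bidding truthfully at €59,500: Judy has the top bid, wins, and pays the second-highest bid €55,500. Payoff = €59,500 − €55,500 = €4,000.
Bidding €58,500: Judy has the top bid, wins, and pays the second-highest bid €55,500. Payoff = €59,500 − €55,500 = €4,000.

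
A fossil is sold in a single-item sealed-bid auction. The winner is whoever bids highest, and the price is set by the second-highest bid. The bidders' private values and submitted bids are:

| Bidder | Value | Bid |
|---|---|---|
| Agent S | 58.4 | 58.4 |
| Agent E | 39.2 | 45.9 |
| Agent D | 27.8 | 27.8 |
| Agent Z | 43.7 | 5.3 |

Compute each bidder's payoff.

Ordered from highest: Agent S 58.4, then Agent E 45.9, then Agent D 27.8, then Agent Z 5.3.
Agent S has the top bid and wins; the price is the second-highest bid, 45.9.
Agent S's payoff = 58.4 − 45.9 = 12.5. All other bidders lose, so their payoff is 0.

Agent S 12.5, Agent E 0.0, Agent D 0.0, Agent Z 0.0.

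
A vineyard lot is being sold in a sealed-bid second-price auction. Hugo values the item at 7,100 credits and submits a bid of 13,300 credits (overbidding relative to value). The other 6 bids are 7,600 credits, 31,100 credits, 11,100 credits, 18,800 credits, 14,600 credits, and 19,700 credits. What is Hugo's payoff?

Highest competing bid: 31,100 credits.
Hugo's bid 13,300 credits is not the highest, so Hugo loses, pays nothing, and earns zero payoff.

0 credits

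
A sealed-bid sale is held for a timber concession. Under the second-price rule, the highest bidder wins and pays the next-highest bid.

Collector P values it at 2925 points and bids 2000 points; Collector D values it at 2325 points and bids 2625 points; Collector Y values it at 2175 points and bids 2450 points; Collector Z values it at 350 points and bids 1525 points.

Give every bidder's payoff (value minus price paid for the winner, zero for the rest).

Payoffs: Collector P 0 points, Collector D -125 points, Collector Y 0 points, Collector Z 0 points.

Ranking the bids: Collector D 2625 points; Collector Y 2450 points; Collector P 2000 points; Collector Z 1525 points.
Collector D has the top bid and wins; the price is the second-highest bid, 2450 points.
Collector D's payoff = 2325 points − 2450 points = -125 points. All other bidders lose, so their payoff is 0.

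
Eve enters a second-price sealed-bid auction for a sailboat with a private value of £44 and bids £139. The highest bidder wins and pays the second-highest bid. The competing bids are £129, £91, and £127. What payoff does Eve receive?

Highest competing bid: £129.
Eve's bid £139 is the highest overall, so Eve wins and pays the second-highest bid, £129.
Payoff = value − price = £44 − £129 = -£85.
Overbidding won the item at a price above value — truthful bidding would have avoided this loss.

Payoff = -£85.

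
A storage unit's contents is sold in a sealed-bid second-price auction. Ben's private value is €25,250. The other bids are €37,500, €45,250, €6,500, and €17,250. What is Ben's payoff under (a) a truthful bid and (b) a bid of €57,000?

(a) €0  (b) -€20,000

The highest competing bid is €45,250.
Bidding truthfully at €25,250: the top bid is €45,250 (a rival), so Ben loses. Payoff = €0.
Bidding €57,000: Ben has the top bid, wins, and pays the second-highest bid €45,250. Payoff = €25,250 − €45,250 = -€20,000.
Deviating from a truthful bid can only lose payoff in a second-price auction — never gain.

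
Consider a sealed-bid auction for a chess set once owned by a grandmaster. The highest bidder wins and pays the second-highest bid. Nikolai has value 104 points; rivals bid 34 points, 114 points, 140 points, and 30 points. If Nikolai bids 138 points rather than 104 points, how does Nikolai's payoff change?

The highest competing bid is 140 points.
Bidding truthfully at 104 points: the top bid is 140 points (a rival), so Nikolai loses. Payoff = 0 points.
Bidding 138 points: the top bid is 140 points (a rival), so Nikolai loses. Payoff = 0 points.
Change = 0 points − 0 points = 0 points.
The bid only affects whether you win, not the price — here both bids land on the same side of the top rival bid, so the deviation is payoff-neutral.

Payoff change: 0 points.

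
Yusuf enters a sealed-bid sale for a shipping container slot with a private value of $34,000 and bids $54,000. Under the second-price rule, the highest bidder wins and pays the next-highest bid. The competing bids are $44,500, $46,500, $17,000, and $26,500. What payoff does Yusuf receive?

Payoff = -$12,500.

Highest competing bid: $46,500.
Yusuf's bid $54,000 is the highest overall, so Yusuf wins and pays the second-highest bid, $46,500.
Payoff = value − price = $34,000 − $46,500 = -$12,500.
Overbidding won the item at a price above value — truthful bidding would have avoided this loss.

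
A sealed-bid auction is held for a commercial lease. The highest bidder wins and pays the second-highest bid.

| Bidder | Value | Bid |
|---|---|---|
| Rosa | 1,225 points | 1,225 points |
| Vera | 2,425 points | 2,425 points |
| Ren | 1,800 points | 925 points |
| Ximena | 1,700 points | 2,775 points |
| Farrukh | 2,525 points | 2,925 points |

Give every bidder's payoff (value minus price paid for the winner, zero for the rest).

Ranking the bids: Farrukh 2,925 points, then Ximena 2,775 points, then Vera 2,425 points, then Rosa 1,225 points, then Ren 925 points.
Farrukh has the top bid and wins; the price is the second-highest bid, 2,775 points.
Farrukh's payoff = 2,525 points − 2,775 points = -250 points. All other bidders lose, so their payoff is 0.

Rosa 0 points, Vera 0 points, Ren 0 points, Ximena 0 points, Farrukh -250 points.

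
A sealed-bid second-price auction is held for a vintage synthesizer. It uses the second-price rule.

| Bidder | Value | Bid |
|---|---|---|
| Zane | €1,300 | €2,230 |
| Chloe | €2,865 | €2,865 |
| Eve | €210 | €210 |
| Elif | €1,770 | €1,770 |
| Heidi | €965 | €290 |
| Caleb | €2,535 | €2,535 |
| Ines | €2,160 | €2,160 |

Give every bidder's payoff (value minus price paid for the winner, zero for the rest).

Payoffs: Zane €0, Chloe €330, Eve €0, Elif €0, Heidi €0, Caleb €0, Ines €0.

Ranking the bids: Chloe €2,865, then Caleb €2,535, then Zane €2,230, then Ines €2,160, then Elif €1,770, then Heidi €290, then Eve €210.
Chloe has the top bid and wins; the price is the second-highest bid, €2,535.
Chloe's payoff = €2,865 − €2,535 = €330. All other bidders lose, so their payoff is 0.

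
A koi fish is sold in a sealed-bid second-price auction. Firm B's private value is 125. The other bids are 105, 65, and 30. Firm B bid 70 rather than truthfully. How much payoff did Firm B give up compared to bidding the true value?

Regret: 20.

The highest competing bid is 105.
Bidding truthfully at 125: Firm B has the top bid, wins, and pays the second-highest bid 105. Payoff = 125 − 105 = 20.
Bidding 70: the top bid is 105 (a rival), so Firm B loses. Payoff = 0.
Regret = truthful payoff − actual payoff = 20 − 0 = 20.
This is the dominant-strategy logic: truthful bidding weakly beats any alternative.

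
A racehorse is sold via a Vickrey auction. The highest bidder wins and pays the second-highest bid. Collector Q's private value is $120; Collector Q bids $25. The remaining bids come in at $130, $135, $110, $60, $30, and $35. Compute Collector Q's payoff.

$0

Highest competing bid: $135.
Collector Q's bid $25 is not the highest, so Collector Q loses, pays nothing, and earns zero payoff.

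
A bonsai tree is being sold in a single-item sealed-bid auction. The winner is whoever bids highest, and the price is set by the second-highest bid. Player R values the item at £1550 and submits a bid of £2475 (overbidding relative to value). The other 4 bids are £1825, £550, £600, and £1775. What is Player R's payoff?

Highest competing bid: £1825.
Player R's bid £2475 is the highest overall, so Player R wins and pays the second-highest bid, £1825.
Payoff = value − price = £1550 − £1825 = -£275.
Overbidding won the item at a price above value — truthful bidding would have avoided this loss.

Payoff = -£275.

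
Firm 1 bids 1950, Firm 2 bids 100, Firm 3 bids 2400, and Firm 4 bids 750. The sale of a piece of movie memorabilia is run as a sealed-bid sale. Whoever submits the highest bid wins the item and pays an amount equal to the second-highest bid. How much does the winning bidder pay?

Ordered from highest: Firm 3 2400, then Firm 1 1950, then Firm 4 750, then Firm 2 100.
Firm 3 has the highest bid, so Firm 3 wins.
The second-highest bid is 1950, so that is what Firm 3 pays.

1950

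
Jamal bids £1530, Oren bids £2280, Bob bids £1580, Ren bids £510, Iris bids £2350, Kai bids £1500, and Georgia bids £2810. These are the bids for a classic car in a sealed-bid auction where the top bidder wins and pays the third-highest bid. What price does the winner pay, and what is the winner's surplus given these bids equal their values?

Sorted high to low: Georgia £2810; Iris £2350; Oren £2280; Bob £1580; Jamal £1530; Kai £1500; Ren £510.
Georgia is the highest bidder, so Georgia wins.
Under the third-price rule, the price is the third-highest bid: £2280.
Surplus = £2810 − £2280 = £530.

Price £2280; surplus £530.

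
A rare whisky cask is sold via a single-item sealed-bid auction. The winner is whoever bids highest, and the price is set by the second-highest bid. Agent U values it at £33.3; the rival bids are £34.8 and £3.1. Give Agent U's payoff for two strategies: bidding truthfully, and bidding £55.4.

Truthful: £0.0; alternative: -£1.5.

The highest competing bid is £34.8.
Bidding truthfully at £33.3: the top bid is £34.8 (a rival), so Agent U loses. Payoff = £0.0.
Bidding £55.4: Agent U has the top bid, wins, and pays the second-highest bid £34.8. Payoff = £33.3 − £34.8 = -£1.5.
This is the dominant-strategy logic: truthful bidding weakly beats any alternative.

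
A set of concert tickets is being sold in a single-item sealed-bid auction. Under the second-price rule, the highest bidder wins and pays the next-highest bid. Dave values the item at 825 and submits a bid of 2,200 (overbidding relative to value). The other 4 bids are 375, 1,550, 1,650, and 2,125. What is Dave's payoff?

Highest competing bid: 2,125.
Dave's bid 2,200 is the highest overall, so Dave wins and pays the second-highest bid, 2,125.
Payoff = value − price = 825 − 2,125 = -1,300.
Overbidding won the item at a price above value — truthful bidding would have avoided this loss.

Dave's payoff: -1,300.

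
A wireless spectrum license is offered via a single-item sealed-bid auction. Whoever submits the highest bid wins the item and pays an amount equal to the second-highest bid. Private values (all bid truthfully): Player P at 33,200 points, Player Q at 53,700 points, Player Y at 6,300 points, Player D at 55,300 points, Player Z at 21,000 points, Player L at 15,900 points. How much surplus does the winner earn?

Bids in descending order: Player D 55,300 points, then Player Q 53,700 points, then Player P 33,200 points, then Player Z 21,000 points, then Player L 15,900 points, then Player Y 6,300 points.
Player D wins with the top bid and pays the second-highest, 53,700 points.
Surplus = 55,300 points − 53,700 points = 1,600 points.

1,600 points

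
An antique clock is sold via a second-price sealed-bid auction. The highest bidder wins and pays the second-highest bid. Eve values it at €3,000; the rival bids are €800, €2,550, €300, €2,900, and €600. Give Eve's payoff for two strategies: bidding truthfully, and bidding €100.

(a) €100  (b) €0

The highest competing bid is €2,900.
Bidding truthfully at €3,000: Eve has the top bid, wins, and pays the second-highest bid €2,900. Payoff = €3,000 − €2,900 = €100.
Bidding €100: the top bid is €2,900 (a rival), so Eve loses. Payoff = €0.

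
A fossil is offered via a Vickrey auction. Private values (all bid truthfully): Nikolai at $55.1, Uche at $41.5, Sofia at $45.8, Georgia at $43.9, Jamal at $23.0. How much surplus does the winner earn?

Ordered from highest: Nikolai $55.1; Sofia $45.8; Georgia $43.9; Uche $41.5; Jamal $23.0.
Nikolai wins with the top bid and pays the second-highest, $45.8.
Surplus = $55.1 − $45.8 = $9.3.

Winner's surplus: $9.3.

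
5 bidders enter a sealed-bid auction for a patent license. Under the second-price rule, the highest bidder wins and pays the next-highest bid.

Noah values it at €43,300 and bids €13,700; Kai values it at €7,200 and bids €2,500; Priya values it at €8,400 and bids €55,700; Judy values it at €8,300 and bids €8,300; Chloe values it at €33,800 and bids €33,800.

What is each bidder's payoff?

Payoffs: Noah €0, Kai €0, Priya -€25,400, Judy €0, Chloe €0.

Ordered from highest: Priya €55,700 > Chloe €33,800 > Noah €13,700 > Judy €8,300 > Kai €2,500.
Priya has the top bid and wins; the price is the second-highest bid, €33,800.
Priya's payoff = €8,400 − €33,800 = -€25,400. All other bidders lose, so their payoff is 0.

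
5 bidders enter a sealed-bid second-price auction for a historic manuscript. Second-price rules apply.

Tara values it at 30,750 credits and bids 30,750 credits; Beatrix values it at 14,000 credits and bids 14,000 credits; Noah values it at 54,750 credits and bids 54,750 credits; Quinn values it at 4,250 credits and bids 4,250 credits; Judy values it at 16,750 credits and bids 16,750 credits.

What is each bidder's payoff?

Ranking the bids: Noah 54,750 credits; Tara 30,750 credits; Judy 16,750 credits; Beatrix 14,000 credits; Quinn 4,250 credits.
Noah has the top bid and wins; the price is the second-highest bid, 30,750 credits.
Noah's payoff = 54,750 credits − 30,750 credits = 24,000 credits. All other bidders lose, so their payoff is 0.

Tara 0 credits, Beatrix 0 credits, Noah 24,000 credits, Quinn 0 credits, Judy 0 credits.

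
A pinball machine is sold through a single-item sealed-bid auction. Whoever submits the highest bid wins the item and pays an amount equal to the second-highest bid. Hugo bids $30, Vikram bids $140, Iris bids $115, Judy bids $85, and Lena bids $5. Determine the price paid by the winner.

Bids in descending order: Vikram $140, then Iris $115, then Judy $85, then Hugo $30, then Lena $5.
Vikram has the highest bid, so Vikram wins.
The second-highest bid is $115, so that is what Vikram pays.

The winner pays $115.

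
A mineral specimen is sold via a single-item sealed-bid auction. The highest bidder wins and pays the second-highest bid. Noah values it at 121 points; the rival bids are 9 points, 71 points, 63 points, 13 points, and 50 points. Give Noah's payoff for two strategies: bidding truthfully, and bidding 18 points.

Truthful: 50 points; alternative: 0 points.

The highest competing bid is 71 points.
Bidding truthfully at 121 points: Noah has the top bid, wins, and pays the second-highest bid 71 points. Payoff = 121 points − 71 points = 50 points.
Bidding 18 points: the top bid is 71 points (a rival), so Noah loses. Payoff = 0 points.
This is the dominant-strategy logic: truthful bidding weakly beats any alternative.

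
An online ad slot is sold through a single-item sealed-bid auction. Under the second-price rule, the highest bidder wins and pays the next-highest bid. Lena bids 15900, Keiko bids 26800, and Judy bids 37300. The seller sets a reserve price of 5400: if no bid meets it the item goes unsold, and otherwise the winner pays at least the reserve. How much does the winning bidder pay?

Sorted high to low: Judy 37300 > Keiko 26800 > Lena 15900.
Judy has the highest bid, so Judy wins.
The second-highest bid is 26800, which exceeds the reserve, so that sets the price.

Price paid: 26800.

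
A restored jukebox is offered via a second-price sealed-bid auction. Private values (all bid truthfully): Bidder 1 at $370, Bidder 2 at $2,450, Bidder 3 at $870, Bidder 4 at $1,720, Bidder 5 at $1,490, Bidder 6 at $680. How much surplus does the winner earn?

Ordered from highest: Bidder 2 $2,450, then Bidder 4 $1,720, then Bidder 5 $1,490, then Bidder 3 $870, then Bidder 6 $680, then Bidder 1 $370.
Bidder 2 wins with the top bid and pays the second-highest, $1,720.
Surplus = $2,450 − $1,720 = $730.

Surplus = $730.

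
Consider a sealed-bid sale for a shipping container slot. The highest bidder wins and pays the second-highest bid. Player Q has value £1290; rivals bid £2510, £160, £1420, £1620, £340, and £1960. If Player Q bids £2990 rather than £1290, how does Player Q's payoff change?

The highest competing bid is £2510.
Bidding truthfully at £1290: the top bid is £2510 (a rival), so Player Q loses. Payoff = £0.
Bidding £2990: Player Q has the top bid, wins, and pays the second-highest bid £2510. Payoff = £1290 − £2510 = -£1220.
Change = -£1220 − £0 = -£1220.
Deviating from a truthful bid can only lose payoff in a second-price auction — never gain.

Payoff change: -£1220.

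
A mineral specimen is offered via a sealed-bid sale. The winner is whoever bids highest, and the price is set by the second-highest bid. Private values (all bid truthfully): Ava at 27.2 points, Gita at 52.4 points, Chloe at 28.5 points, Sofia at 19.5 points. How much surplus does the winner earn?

Winner's surplus: 23.9 points.

Ranking the bids: Gita 52.4 points > Chloe 28.5 points > Ava 27.2 points > Sofia 19.5 points.
Gita wins with the top bid and pays the second-highest, 28.5 points.
Surplus = 52.4 points − 28.5 points = 23.9 points.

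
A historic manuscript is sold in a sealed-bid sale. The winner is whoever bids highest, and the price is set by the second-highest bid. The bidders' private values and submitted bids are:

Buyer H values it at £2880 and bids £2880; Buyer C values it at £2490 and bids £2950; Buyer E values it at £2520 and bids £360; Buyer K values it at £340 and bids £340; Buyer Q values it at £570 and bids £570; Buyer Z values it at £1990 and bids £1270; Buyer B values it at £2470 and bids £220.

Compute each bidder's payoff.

Ranking the bids: Buyer C £2950, then Buyer H £2880, then Buyer Z £1270, then Buyer Q £570, then Buyer E £360, then Buyer K £340, then Buyer B £220.
Buyer C has the top bid and wins; the price is the second-highest bid, £2880.
Buyer C's payoff = £2490 − £2880 = -£390. All other bidders lose, so their payoff is 0.

Payoffs: Buyer H £0, Buyer C -£390, Buyer E £0, Buyer K £0, Buyer Q £0, Buyer Z £0, Buyer B £0.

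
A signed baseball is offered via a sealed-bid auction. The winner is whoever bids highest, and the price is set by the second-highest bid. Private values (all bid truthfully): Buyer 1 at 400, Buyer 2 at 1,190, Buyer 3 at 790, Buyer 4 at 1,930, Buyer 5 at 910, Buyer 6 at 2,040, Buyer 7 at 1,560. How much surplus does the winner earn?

110

Ordered from highest: Buyer 6 2,040, then Buyer 4 1,930, then Buyer 7 1,560, then Buyer 2 1,190, then Buyer 5 910, then Buyer 3 790, then Buyer 1 400.
Buyer 6 wins with the top bid and pays the second-highest, 1,930.
Surplus = 2,040 − 1,930 = 110.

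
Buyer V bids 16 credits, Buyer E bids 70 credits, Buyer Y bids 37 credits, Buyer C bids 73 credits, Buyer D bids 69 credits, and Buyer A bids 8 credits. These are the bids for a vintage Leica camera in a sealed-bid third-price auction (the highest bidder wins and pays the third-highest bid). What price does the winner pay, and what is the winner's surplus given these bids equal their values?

The winner pays 69 credits for a surplus of 4 credits.

Bids in descending order: Buyer C 73 credits > Buyer E 70 credits > Buyer D 69 credits > Buyer Y 37 credits > Buyer V 16 credits > Buyer A 8 credits.
Buyer C is the highest bidder, so Buyer C wins.
Under the third-price rule, the price is the third-highest bid: 69 credits.
Surplus = 73 credits − 69 credits = 4 credits.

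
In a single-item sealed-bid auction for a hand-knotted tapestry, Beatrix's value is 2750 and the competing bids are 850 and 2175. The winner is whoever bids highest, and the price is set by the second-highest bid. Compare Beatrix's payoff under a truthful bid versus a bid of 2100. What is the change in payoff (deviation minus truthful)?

The highest competing bid is 2175.
Bidding truthfully at 2750: Beatrix has the top bid, wins, and pays the second-highest bid 2175. Payoff = 2750 − 2175 = 575.
Bidding 2100: the top bid is 2175 (a rival), so Beatrix loses. Payoff = 0.
Change = 0 − 575 = -575.

Payoff change: -575.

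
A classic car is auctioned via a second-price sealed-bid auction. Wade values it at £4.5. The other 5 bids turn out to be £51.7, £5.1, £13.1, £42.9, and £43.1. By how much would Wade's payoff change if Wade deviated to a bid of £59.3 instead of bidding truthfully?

Payoff change: -£47.2.

The highest competing bid is £51.7.
Bidding truthfully at £4.5: the top bid is £51.7 (a rival), so Wade loses. Payoff = £0.0.
Bidding £59.3: Wade has the top bid, wins, and pays the second-highest bid £51.7. Payoff = £4.5 − £51.7 = -£47.2.
Change = -£47.2 − £0.0 = -£47.2.
Deviating from a truthful bid can only lose payoff in a second-price auction — never gain.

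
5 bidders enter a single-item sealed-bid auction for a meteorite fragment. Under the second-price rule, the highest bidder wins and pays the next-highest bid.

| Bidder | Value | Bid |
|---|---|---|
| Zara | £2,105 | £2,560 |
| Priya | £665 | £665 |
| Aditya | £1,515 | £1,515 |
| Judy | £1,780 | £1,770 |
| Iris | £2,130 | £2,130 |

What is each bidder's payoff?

Ordered from highest: Zara £2,560; Iris £2,130; Judy £1,770; Aditya £1,515; Priya £665.
Zara has the top bid and wins; the price is the second-highest bid, £2,130.
Zara's payoff = £2,105 − £2,130 = -£25. All other bidders lose, so their payoff is 0.

Zara -£25, Priya £0, Aditya £0, Judy £0, Iris £0.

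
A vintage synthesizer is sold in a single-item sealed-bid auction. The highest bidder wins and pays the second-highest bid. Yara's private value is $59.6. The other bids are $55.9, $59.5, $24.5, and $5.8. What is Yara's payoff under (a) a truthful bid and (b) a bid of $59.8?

The highest competing bid is $59.5.
Bidding truthfully at $59.6: Yara has the top bid, wins, and pays the second-highest bid $59.5. Payoff = $59.6 − $59.5 = $0.1.
Bidding $59.8: Yara has the top bid, wins, and pays the second-highest bid $59.5. Payoff = $59.6 − $59.5 = $0.1.
The bid only affects whether you win, not the price — here both bids land on the same side of the top rival bid, so the deviation is payoff-neutral.

(a) $0.1  (b) $0.1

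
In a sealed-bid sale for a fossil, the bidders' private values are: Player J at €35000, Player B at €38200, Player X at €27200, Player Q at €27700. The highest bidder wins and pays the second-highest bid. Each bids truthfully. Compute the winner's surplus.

€3200

Ordered from highest: Player B €38200, then Player J €35000, then Player Q €27700, then Player X €27200.
Player B wins with the top bid and pays the second-highest, €35000.
Surplus = €38200 − €35000 = €3200.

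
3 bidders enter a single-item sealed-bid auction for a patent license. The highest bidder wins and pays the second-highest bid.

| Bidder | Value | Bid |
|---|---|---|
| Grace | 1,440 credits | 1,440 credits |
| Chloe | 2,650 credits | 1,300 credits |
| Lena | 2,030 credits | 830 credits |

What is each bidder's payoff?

Grace 140 credits, Chloe 0 credits, Lena 0 credits.

Ordered from highest: Grace 1,440 credits, then Chloe 1,300 credits, then Lena 830 credits.
Grace has the top bid and wins; the price is the second-highest bid, 1,300 credits.
Grace's payoff = 1,440 credits − 1,300 credits = 140 credits. All other bidders lose, so their payoff is 0.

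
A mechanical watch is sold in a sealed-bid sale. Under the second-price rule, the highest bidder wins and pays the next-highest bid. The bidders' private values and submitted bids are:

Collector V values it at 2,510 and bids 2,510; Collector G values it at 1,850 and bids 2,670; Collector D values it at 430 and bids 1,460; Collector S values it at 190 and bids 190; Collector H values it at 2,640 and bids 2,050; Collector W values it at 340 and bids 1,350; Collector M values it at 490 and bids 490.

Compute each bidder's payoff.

Collector V 0, Collector G -660, Collector D 0, Collector S 0, Collector H 0, Collector W 0, Collector M 0.

Bids in descending order: Collector G 2,670; Collector V 2,510; Collector H 2,050; Collector D 1,460; Collector W 1,350; Collector M 490; Collector S 190.
Collector G has the top bid and wins; the price is the second-highest bid, 2,510.
Collector G's payoff = 1,850 − 2,510 = -660. All other bidders lose, so their payoff is 0.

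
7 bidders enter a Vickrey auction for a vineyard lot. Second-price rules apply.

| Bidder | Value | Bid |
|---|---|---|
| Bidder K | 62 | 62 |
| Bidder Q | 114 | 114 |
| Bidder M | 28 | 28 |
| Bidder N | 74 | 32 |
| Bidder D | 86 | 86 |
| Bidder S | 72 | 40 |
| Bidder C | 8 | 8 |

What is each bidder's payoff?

Bidder K 0, Bidder Q 28, Bidder M 0, Bidder N 0, Bidder D 0, Bidder S 0, Bidder C 0.

Bids in descending order: Bidder Q 114, then Bidder D 86, then Bidder K 62, then Bidder S 40, then Bidder N 32, then Bidder M 28, then Bidder C 8.
Bidder Q has the top bid and wins; the price is the second-highest bid, 86.
Bidder Q's payoff = 114 − 86 = 28. All other bidders lose, so their payoff is 0.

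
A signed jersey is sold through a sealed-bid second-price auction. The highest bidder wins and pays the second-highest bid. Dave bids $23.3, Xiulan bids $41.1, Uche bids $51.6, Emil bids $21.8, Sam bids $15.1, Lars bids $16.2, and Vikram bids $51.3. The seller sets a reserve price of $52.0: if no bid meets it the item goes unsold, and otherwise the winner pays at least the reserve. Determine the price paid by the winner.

Sorted high to low: Uche $51.6; Vikram $51.3; Xiulan $41.1; Dave $23.3; Emil $21.8; Lars $16.2; Sam $15.1.
The top bid $51.6 is below the reserve $52.0, so the item goes unsold and nothing is paid.

unsold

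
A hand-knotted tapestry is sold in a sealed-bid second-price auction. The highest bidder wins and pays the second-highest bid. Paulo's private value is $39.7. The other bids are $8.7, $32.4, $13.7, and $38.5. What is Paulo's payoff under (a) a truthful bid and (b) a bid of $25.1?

(a) $1.2  (b) $0.0

The highest competing bid is $38.5.
Bidding truthfully at $39.7: Paulo has the top bid, wins, and pays the second-highest bid $38.5. Payoff = $39.7 − $38.5 = $1.2.
Bidding $25.1: the top bid is $38.5 (a rival), so Paulo loses. Payoff = $0.0.
Deviating from a truthful bid can only lose payoff in a second-price auction — never gain.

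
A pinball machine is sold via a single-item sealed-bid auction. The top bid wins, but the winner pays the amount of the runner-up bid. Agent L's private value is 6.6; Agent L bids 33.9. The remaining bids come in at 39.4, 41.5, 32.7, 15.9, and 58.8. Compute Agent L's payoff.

Payoff = 0.0.

Highest competing bid: 58.8.
Agent L's bid 33.9 is not the highest, so Agent L loses, pays nothing, and earns zero payoff.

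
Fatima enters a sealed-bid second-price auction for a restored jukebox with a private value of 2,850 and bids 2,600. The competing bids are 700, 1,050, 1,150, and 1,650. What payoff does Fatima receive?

Highest competing bid: 1,650.
Fatima's bid 2,600 is the highest overall, so Fatima wins and pays the second-highest bid, 1,650.
Payoff = value − price = 2,850 − 1,650 = 1,200.

Payoff = 1,200.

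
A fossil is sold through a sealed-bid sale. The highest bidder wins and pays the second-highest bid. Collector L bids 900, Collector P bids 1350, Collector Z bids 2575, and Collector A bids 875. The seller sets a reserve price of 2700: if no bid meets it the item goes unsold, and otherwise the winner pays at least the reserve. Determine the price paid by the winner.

unsold

Ordered from highest: Collector Z 2575, then Collector P 1350, then Collector L 900, then Collector A 875.
The top bid 2575 is below the reserve 2700, so the item goes unsold and nothing is paid.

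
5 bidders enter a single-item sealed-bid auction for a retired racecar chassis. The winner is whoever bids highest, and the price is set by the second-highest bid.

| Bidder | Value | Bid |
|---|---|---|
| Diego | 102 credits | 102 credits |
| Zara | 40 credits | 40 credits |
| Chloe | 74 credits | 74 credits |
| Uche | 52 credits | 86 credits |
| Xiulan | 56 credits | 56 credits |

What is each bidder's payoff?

Bids in descending order: Diego 102 credits; Uche 86 credits; Chloe 74 credits; Xiulan 56 credits; Zara 40 credits.
Diego has the top bid and wins; the price is the second-highest bid, 86 credits.
Diego's payoff = 102 credits − 86 credits = 16 credits. All other bidders lose, so their payoff is 0.

Payoffs: Diego 16 credits, Zara 0 credits, Chloe 0 credits, Uche 0 credits, Xiulan 0 credits.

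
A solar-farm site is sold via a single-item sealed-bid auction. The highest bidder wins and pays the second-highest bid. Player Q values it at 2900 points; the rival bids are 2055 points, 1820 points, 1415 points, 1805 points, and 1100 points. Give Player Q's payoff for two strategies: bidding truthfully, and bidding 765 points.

Truthful: 845 points; alternative: 0 points.

The highest competing bid is 2055 points.
Bidding truthfully at 2900 points: Player Q has the top bid, wins, and pays the second-highest bid 2055 points. Payoff = 2900 points − 2055 points = 845 points.
Bidding 765 points: the top bid is 2055 points (a rival), so Player Q loses. Payoff = 0 points.
Deviating from a truthful bid can only lose payoff in a second-price auction — never gain.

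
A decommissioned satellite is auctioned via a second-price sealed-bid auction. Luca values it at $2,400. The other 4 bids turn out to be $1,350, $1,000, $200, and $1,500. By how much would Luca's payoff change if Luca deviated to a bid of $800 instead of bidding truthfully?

-$900

The highest competing bid is $1,500.
Bidding truthfully at $2,400: Luca has the top bid, wins, and pays the second-highest bid $1,500. Payoff = $2,400 − $1,500 = $900.
Bidding $800: the top bid is $1,500 (a rival), so Luca loses. Payoff = $0.
Change = $0 − $900 = -$900.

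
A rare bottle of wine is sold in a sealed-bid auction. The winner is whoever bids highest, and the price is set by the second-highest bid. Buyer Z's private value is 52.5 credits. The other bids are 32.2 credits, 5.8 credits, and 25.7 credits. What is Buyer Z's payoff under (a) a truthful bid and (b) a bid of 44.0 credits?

Truthful: 20.3 credits; alternative: 20.3 credits.

The highest competing bid is 32.2 credits.
Bidding truthfully at 52.5 credits: Buyer Z has the top bid, wins, and pays the second-highest bid 32.2 credits. Payoff = 52.5 credits − 32.2 credits = 20.3 credits.
Bidding 44.0 credits: Buyer Z has the top bid, wins, and pays the second-highest bid 32.2 credits. Payoff = 52.5 credits − 32.2 credits = 20.3 credits.
The bid only affects whether you win, not the price — here both bids land on the same side of the top rival bid, so the deviation is payoff-neutral.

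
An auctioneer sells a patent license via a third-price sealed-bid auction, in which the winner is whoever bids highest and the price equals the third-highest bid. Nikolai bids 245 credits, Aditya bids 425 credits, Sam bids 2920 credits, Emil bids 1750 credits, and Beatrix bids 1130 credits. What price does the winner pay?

Bids in descending order: Sam 2920 credits > Emil 1750 credits > Beatrix 1130 credits > Aditya 425 credits > Nikolai 245 credits.
Sam is the highest bidder, so Sam wins.
Under the third-price rule, the price is the third-highest bid: 1130 credits.

The winner pays 1130 credits.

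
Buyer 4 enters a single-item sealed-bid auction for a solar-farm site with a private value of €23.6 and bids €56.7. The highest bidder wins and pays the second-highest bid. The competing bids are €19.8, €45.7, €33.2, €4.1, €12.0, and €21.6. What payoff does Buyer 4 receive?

Highest competing bid: €45.7.
Buyer 4's bid €56.7 is the highest overall, so Buyer 4 wins and pays the second-highest bid, €45.7.
Payoff = value − price = €23.6 − €45.7 = -€22.1.

The bidder's payoff: -€22.1.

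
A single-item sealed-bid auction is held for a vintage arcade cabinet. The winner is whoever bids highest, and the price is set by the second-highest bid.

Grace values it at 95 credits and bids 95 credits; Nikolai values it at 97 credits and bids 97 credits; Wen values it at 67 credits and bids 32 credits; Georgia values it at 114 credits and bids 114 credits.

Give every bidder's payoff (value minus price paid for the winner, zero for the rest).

Payoffs: Grace 0 credits, Nikolai 0 credits, Wen 0 credits, Georgia 17 credits.

Ordered from highest: Georgia 114 credits > Nikolai 97 credits > Grace 95 credits > Wen 32 credits.
Georgia has the top bid and wins; the price is the second-highest bid, 97 credits.
Georgia's payoff = 114 credits − 97 credits = 17 credits. All other bidders lose, so their payoff is 0.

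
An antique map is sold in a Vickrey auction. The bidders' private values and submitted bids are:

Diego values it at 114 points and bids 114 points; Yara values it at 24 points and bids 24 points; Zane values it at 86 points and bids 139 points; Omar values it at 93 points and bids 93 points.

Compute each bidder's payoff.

Diego 0 points, Yara 0 points, Zane -28 points, Omar 0 points.

Ranking the bids: Zane 139 points; Diego 114 points; Omar 93 points; Yara 24 points.
Zane has the top bid and wins; the price is the second-highest bid, 114 points.
Zane's payoff = 86 points − 114 points = -28 points. All other bidders lose, so their payoff is 0.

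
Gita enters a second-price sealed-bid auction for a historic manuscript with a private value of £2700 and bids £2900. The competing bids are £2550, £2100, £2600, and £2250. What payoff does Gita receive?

Gita's payoff: £100.

Highest competing bid: £2600.
Gita's bid £2900 is the highest overall, so Gita wins and pays the second-highest bid, £2600.
Payoff = value − price = £2700 − £2600 = £100.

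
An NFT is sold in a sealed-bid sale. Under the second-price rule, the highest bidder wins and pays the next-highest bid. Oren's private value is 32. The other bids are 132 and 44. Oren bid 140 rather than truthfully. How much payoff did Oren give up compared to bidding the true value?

Payoff forgone: 100.

The highest competing bid is 132.
Bidding truthfully at 32: the top bid is 132 (a rival), so Oren loses. Payoff = 0.
Bidding 140: Oren has the top bid, wins, and pays the second-highest bid 132. Payoff = 32 − 132 = -100.
Regret = truthful payoff − actual payoff = 0 − -100 = 100.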